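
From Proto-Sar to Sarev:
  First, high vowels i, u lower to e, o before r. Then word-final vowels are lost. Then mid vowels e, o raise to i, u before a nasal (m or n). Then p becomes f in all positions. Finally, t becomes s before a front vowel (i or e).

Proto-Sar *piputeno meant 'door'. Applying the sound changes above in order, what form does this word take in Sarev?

fifusin

Sarev: start from *piputeno.
  rule 1: no change — piputeno
  rule 2 (apocope): piputeno → piputen
  rule 3 (pre-nasal raising): piputen → piputin
  rule 4 (unconditioned shift): piputin → fifutin
  rule 5 (palatalisation): fifutin → fifusin
  ⇒ Sarev fifusin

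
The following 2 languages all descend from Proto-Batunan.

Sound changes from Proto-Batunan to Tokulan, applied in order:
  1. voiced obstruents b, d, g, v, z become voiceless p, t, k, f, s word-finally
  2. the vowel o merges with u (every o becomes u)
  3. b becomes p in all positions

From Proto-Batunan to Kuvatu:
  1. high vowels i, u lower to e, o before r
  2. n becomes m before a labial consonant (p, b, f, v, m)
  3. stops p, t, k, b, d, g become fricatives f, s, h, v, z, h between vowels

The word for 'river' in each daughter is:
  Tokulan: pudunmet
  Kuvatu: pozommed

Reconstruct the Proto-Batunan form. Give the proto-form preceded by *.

*podonmed

Position 3: Tokulan has d, Kuvatu has z. Tokulan preserves d here (none of its changes turn any other segment into d), so the proto-segment is *d.
Position 8: Tokulan has t, Kuvatu has d. Kuvatu preserves d here (none of its changes turn any other segment into d), so the proto-segment is *d.
Continuing position by position gives *podonmed; check it forward:
Tokulan: *podonmed > podonmet > pudunmet  (by final devoicing, vowel merger)
Kuvatu: start from *podonmed.
  rule 1: no change — podonmed
  rule 2 (nasal place assimilation): podonmed → podommed
  rule 3 (intervocalic lenition): podommed → pozommed
  ⇒ Kuvatu pozommed
Only *podonmed yields all of Tokulan pudunmet, Kuvatu pozommed.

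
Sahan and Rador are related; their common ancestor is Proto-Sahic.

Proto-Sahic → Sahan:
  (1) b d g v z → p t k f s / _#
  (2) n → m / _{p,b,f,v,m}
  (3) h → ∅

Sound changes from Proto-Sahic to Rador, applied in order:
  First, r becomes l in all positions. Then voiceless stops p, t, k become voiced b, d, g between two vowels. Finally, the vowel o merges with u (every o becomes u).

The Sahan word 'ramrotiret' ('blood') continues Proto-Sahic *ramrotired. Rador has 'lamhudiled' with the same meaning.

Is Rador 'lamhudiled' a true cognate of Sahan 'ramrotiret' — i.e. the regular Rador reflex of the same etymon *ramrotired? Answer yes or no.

no

Derive the expected Rador reflex of *ramrotired:
Rador: *ramrotired > lamlotiled > lamlodiled > lamludiled  (by unconditioned shift, intervocalic voicing, vowel merger)
The regular Rador reflex would be 'lamludiled', but the attested form is 'lamhudiled'. The correspondence is irregular, so they are not cognates (the Rador form has a different source).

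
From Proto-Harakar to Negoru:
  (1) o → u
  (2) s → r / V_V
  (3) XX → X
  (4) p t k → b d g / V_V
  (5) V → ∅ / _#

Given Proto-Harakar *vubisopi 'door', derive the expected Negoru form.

Negoru: *vubisopi
  vubisopi → vubisupi   [vowel merger]
  vubisupi → vubirupi   [rhotacism]
  vubirupi (rule 3 does not apply)
  vubirupi → vubirubi   [intervocalic voicing]
  vubirubi → vubirub   [apocope]
  giving Negoru vubirub.

vubirub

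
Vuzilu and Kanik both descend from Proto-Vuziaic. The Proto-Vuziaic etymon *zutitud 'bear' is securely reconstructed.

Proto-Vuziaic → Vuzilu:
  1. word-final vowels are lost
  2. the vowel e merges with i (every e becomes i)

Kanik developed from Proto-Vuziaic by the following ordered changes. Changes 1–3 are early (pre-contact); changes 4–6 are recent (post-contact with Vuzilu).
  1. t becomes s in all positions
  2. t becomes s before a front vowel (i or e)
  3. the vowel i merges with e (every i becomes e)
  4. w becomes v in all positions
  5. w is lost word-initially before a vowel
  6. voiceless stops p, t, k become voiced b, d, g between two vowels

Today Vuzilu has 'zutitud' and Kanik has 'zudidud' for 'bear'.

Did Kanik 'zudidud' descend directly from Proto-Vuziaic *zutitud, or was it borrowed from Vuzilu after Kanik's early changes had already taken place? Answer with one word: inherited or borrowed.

If inherited, *zutitud would pass through all of Kanik's changes:
Kanik: start from *zutitud.
  rule 1 (unconditioned shift): zutitud → zusisud
  rule 2: no change — zusisud
  rule 3 (vowel merger): zusisud → zusesud
  rule 4: no change — zusesud
  rule 5: no change — zusesud
  rule 6: no change — zusesud
  ⇒ Kanik zusesud
If borrowed from Vuzilu 'zutitud' after the early changes, it would undergo only the recent ones:
  rule 4 (unconditioned shift): no change (zutitud)
  rule 5 (glide loss): no change (zutitud)
  rule 6 (intervocalic voicing): zutitud → zudidud
  ⇒ as a loan: zudidud
Kanik 'zudidud' matches the loan outcome 'zudidud', not the inherited 'zusesud' — it skipped the early Kanik changes, so it was borrowed from Vuzilu.

borrowed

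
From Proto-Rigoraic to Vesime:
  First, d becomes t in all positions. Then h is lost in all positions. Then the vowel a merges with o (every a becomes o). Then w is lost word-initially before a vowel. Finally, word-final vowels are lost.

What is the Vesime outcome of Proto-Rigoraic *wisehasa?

Vesime: *wisehasa > wiseasa > wiseoso > iseoso > iseos  (by h-loss, vowel merger, glide loss, apocope)

iseos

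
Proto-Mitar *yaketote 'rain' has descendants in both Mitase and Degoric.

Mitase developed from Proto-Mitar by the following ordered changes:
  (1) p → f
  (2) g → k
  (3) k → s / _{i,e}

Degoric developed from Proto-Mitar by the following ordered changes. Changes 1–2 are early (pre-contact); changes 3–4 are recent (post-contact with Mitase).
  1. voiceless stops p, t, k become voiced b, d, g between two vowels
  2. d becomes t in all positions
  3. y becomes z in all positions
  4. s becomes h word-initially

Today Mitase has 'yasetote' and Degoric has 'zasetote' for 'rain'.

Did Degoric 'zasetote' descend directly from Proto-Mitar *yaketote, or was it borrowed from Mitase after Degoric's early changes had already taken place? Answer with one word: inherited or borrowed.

If inherited, *yaketote would pass through all of Degoric's changes:
Degoric: start from *yaketote.
  rule 1 (intervocalic voicing): yaketote → yagedode
  rule 2 (unconditioned shift): yagedode → yagetote
  rule 3 (unconditioned shift): yagetote → zagetote
  rule 4: no change — zagetote
  ⇒ Degoric zagetote
If borrowed from Mitase 'yasetote' after the early changes, it would undergo only the recent ones:
  rule 3 (unconditioned shift): yasetote → zasetote
  rule 4 (debuccalisation): no change (zasetote)
  ⇒ as a loan: zasetote
Degoric 'zasetote' matches the loan outcome 'zasetote', not the inherited 'zagetote' — it skipped the early Degoric changes, so it was borrowed from Mitase.

borrowed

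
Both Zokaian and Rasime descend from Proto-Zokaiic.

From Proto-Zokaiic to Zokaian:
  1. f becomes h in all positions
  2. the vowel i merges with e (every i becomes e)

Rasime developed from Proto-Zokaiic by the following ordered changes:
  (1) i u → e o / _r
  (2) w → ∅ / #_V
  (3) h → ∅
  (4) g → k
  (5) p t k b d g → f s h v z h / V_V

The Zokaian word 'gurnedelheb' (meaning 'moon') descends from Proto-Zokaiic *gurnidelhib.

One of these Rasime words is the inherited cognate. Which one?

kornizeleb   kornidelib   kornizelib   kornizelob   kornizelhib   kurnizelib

kornizelib

Rasime: start from *gurnidelhib.
  rule 1 (pre-rhotic lowering): gurnidelhib → gornidelhib
  rule 2: no change — gornidelhib
  rule 3 (h-loss): gornidelhib → gornidelib
  rule 4 (unconditioned shift): gornidelib → kornidelib
  rule 5 (intervocalic lenition): kornidelib → kornizelib
  ⇒ Rasime kornizelib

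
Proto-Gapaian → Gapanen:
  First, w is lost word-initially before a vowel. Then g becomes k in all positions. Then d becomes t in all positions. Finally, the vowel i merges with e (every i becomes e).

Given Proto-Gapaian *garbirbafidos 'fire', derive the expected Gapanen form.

Gapanen: *garbirbafidos
  garbirbafidos (rule 1 does not apply)
  garbirbafidos → karbirbafidos   [unconditioned shift]
  karbirbafidos → karbirbafitos   [unconditioned shift]
  karbirbafitos → karberbafetos   [vowel merger]
  giving Gapanen karberbafetos.

karberbafetos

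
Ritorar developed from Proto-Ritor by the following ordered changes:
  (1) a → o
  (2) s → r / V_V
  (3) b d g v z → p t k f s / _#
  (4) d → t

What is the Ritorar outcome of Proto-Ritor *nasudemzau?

norutemzou

Ritorar: start from *nasudemzau.
  rule 1 (vowel merger): nasudemzau → nosudemzou
  rule 2 (rhotacism): nosudemzou → norudemzou
  rule 3: no change — norudemzou
  rule 4 (unconditioned shift): norudemzou → norutemzou
  ⇒ Ritorar norutemzou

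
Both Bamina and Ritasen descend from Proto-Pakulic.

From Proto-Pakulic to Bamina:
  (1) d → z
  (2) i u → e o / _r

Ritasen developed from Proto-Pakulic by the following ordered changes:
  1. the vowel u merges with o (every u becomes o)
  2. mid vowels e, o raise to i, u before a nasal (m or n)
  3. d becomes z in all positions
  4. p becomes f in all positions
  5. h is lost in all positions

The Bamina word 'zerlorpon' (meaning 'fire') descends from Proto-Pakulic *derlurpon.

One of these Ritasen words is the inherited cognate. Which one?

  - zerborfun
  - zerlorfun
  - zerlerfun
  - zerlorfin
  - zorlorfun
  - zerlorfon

Ritasen: *derlurpon > derlorpon > derlorpun > zerlorpun > zerlorfun  (by vowel merger, pre-nasal raising, unconditioned shift, unconditioned shift)
The other candidates each miss or misapply at least one Ritasen change.

zerlorfun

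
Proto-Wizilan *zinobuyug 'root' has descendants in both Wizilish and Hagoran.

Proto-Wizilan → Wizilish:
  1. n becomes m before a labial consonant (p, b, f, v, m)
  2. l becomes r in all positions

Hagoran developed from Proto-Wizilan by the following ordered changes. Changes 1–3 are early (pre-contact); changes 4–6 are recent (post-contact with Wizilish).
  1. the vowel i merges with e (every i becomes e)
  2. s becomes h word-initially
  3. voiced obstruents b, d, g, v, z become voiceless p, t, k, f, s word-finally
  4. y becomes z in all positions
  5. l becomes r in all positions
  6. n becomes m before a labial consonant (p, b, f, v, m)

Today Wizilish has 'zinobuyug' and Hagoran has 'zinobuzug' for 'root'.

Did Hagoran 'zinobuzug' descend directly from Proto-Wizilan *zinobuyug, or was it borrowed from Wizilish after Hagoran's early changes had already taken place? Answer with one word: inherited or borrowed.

If inherited, *zinobuyug would pass through all of Hagoran's changes:
Hagoran: *zinobuyug > zenobuyug > zenobuyuk > zenobuzuk  (by vowel merger, final devoicing, unconditioned shift)
If borrowed from Wizilish 'zinobuyug' after the early changes, it would undergo only the recent ones:
  rule 4 (unconditioned shift): zinobuyug → zinobuzug
  rule 5 (unconditioned shift): no change (zinobuzug)
  rule 6 (nasal place assimilation): no change (zinobuzug)
  ⇒ as a loan: zinobuzug
Hagoran 'zinobuzug' matches the loan outcome 'zinobuzug', not the inherited 'zenobuzuk' — it skipped the early Hagoran changes, so it was borrowed from Wizilish.

borrowed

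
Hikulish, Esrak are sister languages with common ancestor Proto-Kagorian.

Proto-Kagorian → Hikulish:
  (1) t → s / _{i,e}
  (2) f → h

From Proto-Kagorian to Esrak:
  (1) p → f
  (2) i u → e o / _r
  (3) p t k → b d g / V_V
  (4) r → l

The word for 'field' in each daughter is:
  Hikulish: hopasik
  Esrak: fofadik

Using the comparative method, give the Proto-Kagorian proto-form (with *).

*fopatik

Position 3: Hikulish has p, Esrak has f. Hikulish preserves p here (none of its changes turn any other segment into p), so the proto-segment is *p.
Position 1: Hikulish has h, Esrak has f. Taking the neighbouring segments as reconstructed: Hikulish h could go back to *f or *h; Esrak f could go back to *p or *f — the one source consistent with every daughter is *f.
Position 5: Hikulish has s, Esrak has d. Taking the neighbouring segments as reconstructed: Hikulish s could go back to *t or *s; Esrak d could go back to *t or *d — the one source consistent with every daughter is *t.
This points to *fopatik. Verify forward in each daughter:
Hikulish: *fopatik
  fopatik → fopasik   [palatalisation]
  fopasik → hopasik   [unconditioned shift]
  giving Hikulish hopasik.
Esrak: *fopatik > fofatik > fofadik  (by unconditioned shift, intervocalic voicing)
No other proto-form is consistent with every reflex, so the reconstruction is *fopatik.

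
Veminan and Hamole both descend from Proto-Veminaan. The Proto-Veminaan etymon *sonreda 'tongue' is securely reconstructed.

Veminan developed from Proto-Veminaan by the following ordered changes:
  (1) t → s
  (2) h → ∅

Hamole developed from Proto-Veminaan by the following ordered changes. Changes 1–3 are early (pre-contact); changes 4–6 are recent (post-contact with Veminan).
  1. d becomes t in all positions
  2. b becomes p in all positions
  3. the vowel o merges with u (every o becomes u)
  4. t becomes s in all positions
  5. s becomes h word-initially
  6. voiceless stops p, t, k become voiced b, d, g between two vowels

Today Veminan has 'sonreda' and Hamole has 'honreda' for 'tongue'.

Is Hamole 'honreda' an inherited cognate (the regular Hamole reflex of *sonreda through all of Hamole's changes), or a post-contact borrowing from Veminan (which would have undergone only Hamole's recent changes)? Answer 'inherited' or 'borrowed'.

borrowed

If inherited, *sonreda would pass through all of Hamole's changes:
Hamole: *sonreda
  sonreda → sonreta   [unconditioned shift]
  sonreta (rule 2 does not apply)
  sonreta → sunreta   [vowel merger]
  sunreta → sunresa   [unconditioned shift]
  sunresa → hunresa   [debuccalisation]
  hunresa (rule 6 does not apply)
  giving Hamole hunresa.
If borrowed from Veminan 'sonreda' after the early changes, it would undergo only the recent ones:
  rule 4 (unconditioned shift): no change (sonreda)
  rule 5 (debuccalisation): sonreda → honreda
  rule 6 (intervocalic voicing): no change (honreda)
  ⇒ as a loan: honreda
Hamole 'honreda' matches the loan outcome 'honreda', not the inherited 'hunresa' — it skipped the early Hamole changes, so it was borrowed from Veminan.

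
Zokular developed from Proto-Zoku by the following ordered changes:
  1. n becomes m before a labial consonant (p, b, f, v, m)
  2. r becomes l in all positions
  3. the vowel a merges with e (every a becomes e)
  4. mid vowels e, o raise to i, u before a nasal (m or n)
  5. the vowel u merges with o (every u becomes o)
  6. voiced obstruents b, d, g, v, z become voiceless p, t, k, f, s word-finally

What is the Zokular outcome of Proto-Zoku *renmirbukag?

Zokular: *renmirbukag > remmirbukag > lemmilbukag > lemmilbukeg > limmilbukeg > limmilbokeg > limmilbokek  (by nasal place assimilation, unconditioned shift, vowel merger, pre-nasal raising, vowel merger, final devoicing)

limmilbokek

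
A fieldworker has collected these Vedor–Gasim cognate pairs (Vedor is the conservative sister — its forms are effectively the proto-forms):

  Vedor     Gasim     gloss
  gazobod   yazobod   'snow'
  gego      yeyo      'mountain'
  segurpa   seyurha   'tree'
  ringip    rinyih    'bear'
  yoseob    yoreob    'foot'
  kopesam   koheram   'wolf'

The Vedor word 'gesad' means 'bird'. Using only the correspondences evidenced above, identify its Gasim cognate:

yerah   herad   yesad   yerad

yerad

gego ~ yeyo — Vedor g corresponds to Gasim y word-initially before a front vowel.
kopesam ~ koheram — Vedor s corresponds to Gasim r between vowels (before a back vowel).
Applying these to Vedor 'gesad':
  gesad → yesad   (g→y word-initially before a front vowel)
  yesad → yerad   (s→r between vowels (before a back vowel))
So the Gasim cognate is 'yerad'.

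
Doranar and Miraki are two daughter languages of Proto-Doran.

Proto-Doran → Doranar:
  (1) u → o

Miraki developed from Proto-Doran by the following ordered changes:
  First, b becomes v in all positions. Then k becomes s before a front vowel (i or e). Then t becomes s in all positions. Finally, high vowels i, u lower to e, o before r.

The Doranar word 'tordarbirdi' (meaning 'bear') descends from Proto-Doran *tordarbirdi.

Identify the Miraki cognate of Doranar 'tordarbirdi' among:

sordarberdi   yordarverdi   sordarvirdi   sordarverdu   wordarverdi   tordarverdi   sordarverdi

Miraki: *tordarbirdi > tordarvirdi > sordarvirdi > sordarverdi  (by unconditioned shift, unconditioned shift, pre-rhotic lowering)
Only 'sordarverdi' matches the regular Miraki development of *tordarbirdi.

sordarverdi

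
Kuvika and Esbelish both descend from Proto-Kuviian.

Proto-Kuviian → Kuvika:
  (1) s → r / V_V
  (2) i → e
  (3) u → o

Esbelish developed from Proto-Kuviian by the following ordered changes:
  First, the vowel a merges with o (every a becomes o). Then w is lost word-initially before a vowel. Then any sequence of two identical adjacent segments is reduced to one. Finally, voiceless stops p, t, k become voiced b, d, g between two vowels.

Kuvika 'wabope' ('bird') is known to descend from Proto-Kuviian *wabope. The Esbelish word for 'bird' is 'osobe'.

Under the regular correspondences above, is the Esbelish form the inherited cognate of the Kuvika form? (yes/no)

Derive the expected Esbelish reflex of *wabope:
Esbelish: *wabope > wobope > obope > obobe  (by vowel merger, glide loss, intervocalic voicing)
The regular Esbelish reflex would be 'obobe', but the attested form is 'osobe'. The correspondence is irregular, so they are not cognates (the Esbelish form has a different source).

no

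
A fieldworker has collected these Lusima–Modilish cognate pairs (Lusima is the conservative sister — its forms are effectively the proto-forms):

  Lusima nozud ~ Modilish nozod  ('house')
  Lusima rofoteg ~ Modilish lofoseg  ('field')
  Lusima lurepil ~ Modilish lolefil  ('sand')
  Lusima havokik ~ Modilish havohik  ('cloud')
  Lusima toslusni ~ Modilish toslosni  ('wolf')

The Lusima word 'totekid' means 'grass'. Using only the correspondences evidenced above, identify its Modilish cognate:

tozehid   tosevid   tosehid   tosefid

rofoteg ~ lofoseg — Lusima t corresponds to Modilish s between vowels (before a front vowel).
havokik ~ havohik — Lusima k corresponds to Modilish h between vowels (before a front vowel).
Applying these to Lusima 'totekid':
  totekid → tosekid   (t→s between vowels (before a front vowel))
  tosekid → tosehid   (k→h between vowels (before a front vowel))
So the Modilish cognate is 'tosehid'.

tosehid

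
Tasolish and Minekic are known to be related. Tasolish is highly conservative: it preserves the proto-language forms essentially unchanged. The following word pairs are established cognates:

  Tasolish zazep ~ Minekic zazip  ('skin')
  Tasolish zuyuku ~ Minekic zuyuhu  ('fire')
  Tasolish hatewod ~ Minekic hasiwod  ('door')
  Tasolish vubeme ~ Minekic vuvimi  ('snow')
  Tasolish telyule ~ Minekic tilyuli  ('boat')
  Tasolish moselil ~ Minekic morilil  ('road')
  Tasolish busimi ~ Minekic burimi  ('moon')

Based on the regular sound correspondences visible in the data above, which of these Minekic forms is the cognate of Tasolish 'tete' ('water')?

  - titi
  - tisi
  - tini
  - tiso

hatewod ~ hasiwod, telyule ~ tilyuli — Tasolish e corresponds to Minekic i after a consonant, before a consonant other than r, m, n, p, b, f, v.
hatewod ~ hasiwod — Tasolish t corresponds to Minekic s between vowels (before a front vowel).
vubeme ~ vuvimi, telyule ~ tilyuli — Tasolish e corresponds to Minekic i word-finally.
Applying these to Tasolish 'tete':
  tete → tite   (e→i after a consonant, before a consonant other than r, m, n, p, b, f, v)
  tite → tise   (t→s between vowels (before a front vowel))
  tise → tisi   (e→i word-finally)
So the Minekic cognate is 'tisi'.

tisi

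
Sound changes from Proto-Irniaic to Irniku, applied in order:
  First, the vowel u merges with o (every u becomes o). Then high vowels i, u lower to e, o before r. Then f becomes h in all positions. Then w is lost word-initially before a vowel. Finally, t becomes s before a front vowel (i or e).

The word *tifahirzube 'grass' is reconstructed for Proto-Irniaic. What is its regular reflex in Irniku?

sihaherzobe

Irniku: *tifahirzube
  tifahirzube → tifahirzobe   [vowel merger]
  tifahirzobe → tifaherzobe   [pre-rhotic lowering]
  tifaherzobe → tihaherzobe   [unconditioned shift]
  tihaherzobe (rule 4 does not apply)
  tihaherzobe → sihaherzobe   [palatalisation]
  giving Irniku sihaherzobe.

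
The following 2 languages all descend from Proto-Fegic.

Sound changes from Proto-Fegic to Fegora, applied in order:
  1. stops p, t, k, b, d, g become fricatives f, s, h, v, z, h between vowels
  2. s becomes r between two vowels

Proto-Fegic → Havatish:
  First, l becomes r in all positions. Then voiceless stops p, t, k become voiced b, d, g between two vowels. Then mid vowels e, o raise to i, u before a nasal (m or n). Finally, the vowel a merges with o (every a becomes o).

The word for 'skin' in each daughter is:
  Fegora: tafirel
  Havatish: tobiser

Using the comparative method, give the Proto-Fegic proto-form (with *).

Position 2: Fegora has a, Havatish has o. Fegora preserves a here (none of its changes turn any other segment into a), so the proto-segment is *a.
Position 5: Fegora has r, Havatish has s. Havatish preserves s here (none of its changes turn any other segment into s), so the proto-segment is *s.
Position 3: Fegora has f, Havatish has b. Taking the neighbouring segments as reconstructed: Fegora f could go back to *p or *f; Havatish b could go back to *p or *b — the one source consistent with every daughter is *p.
Verify the candidate proto-form against each daughter:
Fegora: *tapisel
  tapisel → tafisel   [intervocalic lenition]
  tafisel → tafirel   [rhotacism]
  giving Fegora tafirel.
Havatish: start from *tapisel.
  rule 1 (unconditioned shift): tapisel → tapiser
  rule 2 (intervocalic voicing): tapiser → tabiser
  rule 3: no change — tabiser
  rule 4 (vowel merger): tabiser → tobiser
  ⇒ Havatish tobiser
Only *tapisel yields all of Fegora tafirel, Havatish tobiser.

*tapisel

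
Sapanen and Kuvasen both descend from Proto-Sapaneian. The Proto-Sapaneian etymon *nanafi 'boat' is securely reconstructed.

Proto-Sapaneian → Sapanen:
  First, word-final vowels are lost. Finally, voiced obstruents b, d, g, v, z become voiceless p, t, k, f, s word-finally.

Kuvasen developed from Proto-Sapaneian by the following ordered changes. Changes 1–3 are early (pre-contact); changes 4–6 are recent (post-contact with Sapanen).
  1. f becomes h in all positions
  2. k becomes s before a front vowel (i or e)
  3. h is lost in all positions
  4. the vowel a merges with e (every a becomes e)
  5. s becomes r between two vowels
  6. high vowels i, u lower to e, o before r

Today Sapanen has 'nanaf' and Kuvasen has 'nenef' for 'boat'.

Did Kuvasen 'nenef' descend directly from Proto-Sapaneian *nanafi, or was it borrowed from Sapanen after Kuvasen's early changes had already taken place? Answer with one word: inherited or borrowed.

If inherited, *nanafi would pass through all of Kuvasen's changes:
Kuvasen: *nanafi
  nanafi → nanahi   [unconditioned shift]
  nanahi (rule 2 does not apply)
  nanahi → nanai   [h-loss]
  nanai → nenei   [vowel merger]
  nenei (rule 5 does not apply)
  nenei (rule 6 does not apply)
  giving Kuvasen nenei.
If borrowed from Sapanen 'nanaf' after the early changes, it would undergo only the recent ones:
  rule 4 (vowel merger): nanaf → nenef
  rule 5 (rhotacism): no change (nenef)
  rule 6 (pre-rhotic lowering): no change (nenef)
  ⇒ as a loan: nenef
Kuvasen 'nenef' matches the loan outcome 'nenef', not the inherited 'nenei' — it skipped the early Kuvasen changes, so it was borrowed from Sapanen.

borrowed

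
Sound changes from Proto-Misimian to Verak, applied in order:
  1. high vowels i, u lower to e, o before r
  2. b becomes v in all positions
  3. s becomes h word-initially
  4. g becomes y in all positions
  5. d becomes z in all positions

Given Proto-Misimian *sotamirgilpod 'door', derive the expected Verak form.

Verak: start from *sotamirgilpod.
  rule 1 (pre-rhotic lowering): sotamirgilpod → sotamergilpod
  rule 2: no change — sotamergilpod
  rule 3 (debuccalisation): sotamergilpod → hotamergilpod
  rule 4 (unconditioned shift): hotamergilpod → hotameryilpod
  rule 5 (unconditioned shift): hotameryilpod → hotameryilpoz
  ⇒ Verak hotameryilpoz

hotameryilpoz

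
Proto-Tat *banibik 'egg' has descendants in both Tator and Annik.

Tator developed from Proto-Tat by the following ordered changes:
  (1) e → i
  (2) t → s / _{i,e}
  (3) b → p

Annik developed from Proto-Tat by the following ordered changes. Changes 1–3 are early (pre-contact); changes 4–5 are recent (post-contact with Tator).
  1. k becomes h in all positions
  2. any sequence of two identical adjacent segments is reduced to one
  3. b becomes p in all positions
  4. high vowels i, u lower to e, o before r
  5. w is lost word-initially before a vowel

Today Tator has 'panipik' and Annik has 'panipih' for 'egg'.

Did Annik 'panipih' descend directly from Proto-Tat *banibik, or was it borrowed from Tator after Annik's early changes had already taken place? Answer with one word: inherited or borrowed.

inherited

If inherited, *banibik would pass through all of Annik's changes:
Annik: *banibik
  banibik → banibih   [unconditioned shift]
  banibih (rule 2 does not apply)
  banibih → panipih   [unconditioned shift]
  panipih (rule 4 does not apply)
  panipih (rule 5 does not apply)
  giving Annik panipih.
If borrowed from Tator 'panipik' after the early changes, it would undergo only the recent ones:
  rule 4 (pre-rhotic lowering): no change (panipik)
  rule 5 (glide loss): no change (panipik)
  ⇒ as a loan: panipik
Annik 'panipih' matches the inherited outcome exactly, so it is an inherited cognate, not a loan.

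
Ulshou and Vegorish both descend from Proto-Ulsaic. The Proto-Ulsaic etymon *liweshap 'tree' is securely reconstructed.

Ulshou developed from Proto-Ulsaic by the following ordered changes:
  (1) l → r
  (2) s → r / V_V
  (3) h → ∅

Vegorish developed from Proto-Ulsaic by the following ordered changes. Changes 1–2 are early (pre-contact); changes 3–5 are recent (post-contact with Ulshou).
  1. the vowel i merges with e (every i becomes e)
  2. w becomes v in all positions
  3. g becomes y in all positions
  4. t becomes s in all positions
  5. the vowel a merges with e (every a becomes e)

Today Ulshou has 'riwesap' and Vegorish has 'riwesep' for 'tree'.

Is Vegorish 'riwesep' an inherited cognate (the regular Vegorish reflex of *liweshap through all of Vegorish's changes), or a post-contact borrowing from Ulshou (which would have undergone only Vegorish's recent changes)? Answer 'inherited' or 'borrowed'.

borrowed

If inherited, *liweshap would pass through all of Vegorish's changes:
Vegorish: start from *liweshap.
  rule 1 (vowel merger): liweshap → leweshap
  rule 2 (unconditioned shift): leweshap → leveshap
  rule 3: no change — leveshap
  rule 4: no change — leveshap
  rule 5 (vowel merger): leveshap → leveshep
  ⇒ Vegorish leveshep
If borrowed from Ulshou 'riwesap' after the early changes, it would undergo only the recent ones:
  rule 3 (unconditioned shift): no change (riwesap)
  rule 4 (unconditioned shift): no change (riwesap)
  rule 5 (vowel merger): riwesap → riwesep
  ⇒ as a loan: riwesep
Vegorish 'riwesep' matches the loan outcome 'riwesep', not the inherited 'leveshep' — it skipped the early Vegorish changes, so it was borrowed from Ulshou.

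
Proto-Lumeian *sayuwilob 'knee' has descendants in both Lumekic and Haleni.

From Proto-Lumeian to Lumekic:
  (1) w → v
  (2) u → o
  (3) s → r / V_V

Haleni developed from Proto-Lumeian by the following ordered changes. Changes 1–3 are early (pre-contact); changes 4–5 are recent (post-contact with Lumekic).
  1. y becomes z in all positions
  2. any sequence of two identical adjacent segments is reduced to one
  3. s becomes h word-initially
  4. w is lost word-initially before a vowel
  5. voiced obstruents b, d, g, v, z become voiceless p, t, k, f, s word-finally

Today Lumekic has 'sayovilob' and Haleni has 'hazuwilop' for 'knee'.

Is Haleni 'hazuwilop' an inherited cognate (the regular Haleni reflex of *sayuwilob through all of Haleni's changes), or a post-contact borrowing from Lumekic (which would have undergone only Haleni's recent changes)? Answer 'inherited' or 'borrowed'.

inherited

If inherited, *sayuwilob would pass through all of Haleni's changes:
Haleni: *sayuwilob > sazuwilob > hazuwilob > hazuwilop  (by unconditioned shift, debuccalisation, final devoicing)
If borrowed from Lumekic 'sayovilob' after the early changes, it would undergo only the recent ones:
  rule 4 (glide loss): no change (sayovilob)
  rule 5 (final devoicing): sayovilob → sayovilop
  ⇒ as a loan: sayovilop
Haleni 'hazuwilop' matches the inherited outcome exactly, so it is an inherited cognate, not a loan.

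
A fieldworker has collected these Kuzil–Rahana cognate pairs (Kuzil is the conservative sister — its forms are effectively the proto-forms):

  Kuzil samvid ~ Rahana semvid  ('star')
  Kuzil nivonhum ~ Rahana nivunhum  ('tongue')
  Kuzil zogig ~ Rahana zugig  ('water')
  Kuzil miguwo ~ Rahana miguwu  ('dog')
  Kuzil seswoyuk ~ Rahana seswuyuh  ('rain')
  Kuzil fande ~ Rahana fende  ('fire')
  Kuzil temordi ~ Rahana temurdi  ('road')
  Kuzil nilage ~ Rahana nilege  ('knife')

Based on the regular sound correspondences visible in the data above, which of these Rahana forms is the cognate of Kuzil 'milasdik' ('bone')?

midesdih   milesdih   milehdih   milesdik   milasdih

milesdih

nilage ~ nilege — Kuzil a corresponds to Rahana e after a consonant, before a consonant other than r, m, n, p, b, f, v.
seswoyuk ~ seswuyuh — Kuzil k corresponds to Rahana h word-finally.
Applying these to Kuzil 'milasdik':
  milasdik → milesdik   (a→e after a consonant, before a consonant other than r, m, n, p, b, f, v)
  milesdik → milesdih   (k→h word-finally)
So the Rahana cognate is 'milesdih'.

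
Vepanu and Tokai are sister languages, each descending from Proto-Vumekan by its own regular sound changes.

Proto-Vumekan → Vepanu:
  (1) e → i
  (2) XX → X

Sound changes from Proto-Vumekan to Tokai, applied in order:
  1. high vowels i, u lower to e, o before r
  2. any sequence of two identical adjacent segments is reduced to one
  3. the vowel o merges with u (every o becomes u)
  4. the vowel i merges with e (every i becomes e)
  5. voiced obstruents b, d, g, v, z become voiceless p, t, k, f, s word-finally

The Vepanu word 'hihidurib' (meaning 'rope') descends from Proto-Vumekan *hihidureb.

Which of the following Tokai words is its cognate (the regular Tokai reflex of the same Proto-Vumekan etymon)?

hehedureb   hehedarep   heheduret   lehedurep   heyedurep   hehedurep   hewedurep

hehedurep

Tokai: *hihidureb
  hihidureb → hihidoreb   [pre-rhotic lowering]
  hihidoreb (rule 2 does not apply)
  hihidoreb → hihidureb   [vowel merger]
  hihidureb → hehedureb   [vowel merger]
  hehedureb → hehedurep   [final devoicing]
  giving Tokai hehedurep.
The other candidates each miss or misapply at least one Tokai change.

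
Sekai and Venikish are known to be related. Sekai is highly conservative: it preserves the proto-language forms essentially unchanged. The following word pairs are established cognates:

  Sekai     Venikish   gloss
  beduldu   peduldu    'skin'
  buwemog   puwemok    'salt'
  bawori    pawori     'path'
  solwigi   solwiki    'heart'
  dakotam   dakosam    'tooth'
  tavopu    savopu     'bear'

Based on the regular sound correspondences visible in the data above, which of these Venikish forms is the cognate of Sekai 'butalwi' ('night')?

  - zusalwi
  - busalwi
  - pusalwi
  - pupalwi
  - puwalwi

pusalwi

buwemog ~ puwemok — Sekai b corresponds to Venikish p word-initially before a back vowel.
dakotam ~ dakosam — Sekai t corresponds to Venikish s between vowels (before a back vowel).
Applying these to Sekai 'butalwi':
  butalwi → putalwi   (b→p word-initially before a back vowel)
  putalwi → pusalwi   (t→s between vowels (before a back vowel))
So the Venikish cognate is 'pusalwi'.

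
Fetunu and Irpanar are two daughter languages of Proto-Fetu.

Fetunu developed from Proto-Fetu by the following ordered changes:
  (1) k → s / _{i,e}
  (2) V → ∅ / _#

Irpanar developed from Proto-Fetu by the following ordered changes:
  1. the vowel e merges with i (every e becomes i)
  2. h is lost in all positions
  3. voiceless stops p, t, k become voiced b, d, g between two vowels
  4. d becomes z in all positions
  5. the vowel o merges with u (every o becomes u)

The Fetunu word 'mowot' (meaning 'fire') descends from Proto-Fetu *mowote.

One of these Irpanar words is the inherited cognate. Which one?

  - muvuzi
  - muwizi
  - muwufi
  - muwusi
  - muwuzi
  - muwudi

muwuzi

Irpanar: start from *mowote.
  rule 1 (vowel merger): mowote → mowoti
  rule 2: no change — mowoti
  rule 3 (intervocalic voicing): mowoti → mowodi
  rule 4 (unconditioned shift): mowodi → mowozi
  rule 5 (vowel merger): mowozi → muwuzi
  ⇒ Irpanar muwuzi
Only 'muwuzi' matches the regular Irpanar development of *mowote.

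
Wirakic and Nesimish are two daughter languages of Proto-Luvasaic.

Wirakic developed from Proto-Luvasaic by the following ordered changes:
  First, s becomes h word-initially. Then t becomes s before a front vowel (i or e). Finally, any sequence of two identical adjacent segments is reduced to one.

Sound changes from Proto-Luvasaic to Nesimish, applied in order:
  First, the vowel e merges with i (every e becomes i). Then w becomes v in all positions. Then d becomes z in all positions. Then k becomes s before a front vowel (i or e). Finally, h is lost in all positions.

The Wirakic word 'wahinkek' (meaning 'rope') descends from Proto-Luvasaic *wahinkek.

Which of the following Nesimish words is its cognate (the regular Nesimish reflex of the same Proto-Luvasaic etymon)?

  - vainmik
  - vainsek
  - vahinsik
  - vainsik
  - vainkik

vainsik

Nesimish: *wahinkek > wahinkik > vahinkik > vahinsik > vainsik  (by vowel merger, unconditioned shift, palatalisation, h-loss)
The other candidates each miss or misapply at least one Nesimish change.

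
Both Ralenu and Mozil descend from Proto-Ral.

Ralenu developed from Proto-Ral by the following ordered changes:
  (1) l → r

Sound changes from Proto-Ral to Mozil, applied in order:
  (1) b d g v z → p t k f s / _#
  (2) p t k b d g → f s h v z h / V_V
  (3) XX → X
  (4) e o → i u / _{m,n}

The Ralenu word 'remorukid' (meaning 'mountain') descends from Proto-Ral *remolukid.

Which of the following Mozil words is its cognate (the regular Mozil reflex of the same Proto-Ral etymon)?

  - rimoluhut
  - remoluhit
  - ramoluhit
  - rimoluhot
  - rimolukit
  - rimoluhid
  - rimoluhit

rimoluhit

Mozil: *remolukid
  remolukid → remolukit   [final devoicing]
  remolukit → remoluhit   [intervocalic lenition]
  remoluhit (rule 3 does not apply)
  remoluhit → rimoluhit   [pre-nasal raising]
  giving Mozil rimoluhit.
The other candidates each miss or misapply at least one Mozil change.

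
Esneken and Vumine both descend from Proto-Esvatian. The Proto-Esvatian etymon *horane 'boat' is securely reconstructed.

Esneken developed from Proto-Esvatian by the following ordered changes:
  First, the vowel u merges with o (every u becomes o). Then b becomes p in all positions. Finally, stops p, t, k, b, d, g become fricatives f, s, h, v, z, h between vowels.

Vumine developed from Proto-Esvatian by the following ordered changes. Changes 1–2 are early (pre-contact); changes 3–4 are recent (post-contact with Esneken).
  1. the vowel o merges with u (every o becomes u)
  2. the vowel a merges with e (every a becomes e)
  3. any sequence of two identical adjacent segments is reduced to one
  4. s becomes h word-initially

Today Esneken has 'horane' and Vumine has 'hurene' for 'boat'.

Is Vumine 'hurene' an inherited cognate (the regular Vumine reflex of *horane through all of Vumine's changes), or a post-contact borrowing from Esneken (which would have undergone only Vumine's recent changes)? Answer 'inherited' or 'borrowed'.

inherited

If inherited, *horane would pass through all of Vumine's changes:
Vumine: start from *horane.
  rule 1 (vowel merger): horane → hurane
  rule 2 (vowel merger): hurane → hurene
  rule 3: no change — hurene
  rule 4: no change — hurene
  ⇒ Vumine hurene
If borrowed from Esneken 'horane' after the early changes, it would undergo only the recent ones:
  rule 3 (degemination): no change (horane)
  rule 4 (debuccalisation): no change (horane)
  ⇒ as a loan: horane
Vumine 'hurene' matches the inherited outcome exactly, so it is an inherited cognate, not a loan.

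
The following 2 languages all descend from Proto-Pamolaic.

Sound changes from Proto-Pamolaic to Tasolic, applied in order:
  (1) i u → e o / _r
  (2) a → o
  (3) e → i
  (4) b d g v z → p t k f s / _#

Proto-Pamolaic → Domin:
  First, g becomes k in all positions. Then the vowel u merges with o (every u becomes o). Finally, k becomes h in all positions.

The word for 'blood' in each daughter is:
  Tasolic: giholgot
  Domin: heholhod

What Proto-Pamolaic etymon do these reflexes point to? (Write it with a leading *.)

Position 2: Tasolic has i, Domin has e. Domin preserves e here (none of its changes turn any other segment into e), so the proto-segment is *e.
Position 1: Tasolic has g, Domin has h. Tasolic preserves g here (none of its changes turn any other segment into g), so the proto-segment is *g.
Position 8: Tasolic has t, Domin has d. Domin preserves d here (none of its changes turn any other segment into d), so the proto-segment is *d.
This points to *geholgod. Verify forward in each daughter:
Tasolic: *geholgod
  geholgod (rule 1 does not apply)
  geholgod (rule 2 does not apply)
  geholgod → giholgod   [vowel merger]
  giholgod → giholgot   [final devoicing]
  giving Tasolic giholgot.
Domin: start from *geholgod.
  rule 1 (unconditioned shift): geholgod → keholkod
  rule 2: no change — keholkod
  rule 3 (unconditioned shift): keholkod → heholhod
  ⇒ Domin heholhod
Only *geholgod yields all of Tasolic giholgot, Domin heholhod.

*geholgod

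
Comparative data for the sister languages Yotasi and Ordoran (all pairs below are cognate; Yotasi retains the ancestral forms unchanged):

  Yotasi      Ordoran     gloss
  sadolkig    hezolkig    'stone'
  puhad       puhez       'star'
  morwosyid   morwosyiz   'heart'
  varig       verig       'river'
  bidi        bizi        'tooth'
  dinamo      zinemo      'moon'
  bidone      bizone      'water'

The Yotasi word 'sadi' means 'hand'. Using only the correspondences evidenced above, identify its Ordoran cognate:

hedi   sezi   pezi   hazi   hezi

sadolkig ~ hezolkig — Yotasi s corresponds to Ordoran h word-initially before a back vowel.
sadolkig ~ hezolkig, puhad ~ puhez — Yotasi a corresponds to Ordoran e after a consonant, before a consonant other than r, m, n, p, b, f, v.
bidi ~ bizi — Yotasi d corresponds to Ordoran z between vowels (before a front vowel).
Applying these to Yotasi 'sadi':
  sadi → hadi   (s→h word-initially before a back vowel)
  hadi → hedi   (a→e after a consonant, before a consonant other than r, m, n, p, b, f, v)
  hedi → hezi   (d→z between vowels (before a front vowel))
So the Ordoran cognate is 'hezi'.

hezi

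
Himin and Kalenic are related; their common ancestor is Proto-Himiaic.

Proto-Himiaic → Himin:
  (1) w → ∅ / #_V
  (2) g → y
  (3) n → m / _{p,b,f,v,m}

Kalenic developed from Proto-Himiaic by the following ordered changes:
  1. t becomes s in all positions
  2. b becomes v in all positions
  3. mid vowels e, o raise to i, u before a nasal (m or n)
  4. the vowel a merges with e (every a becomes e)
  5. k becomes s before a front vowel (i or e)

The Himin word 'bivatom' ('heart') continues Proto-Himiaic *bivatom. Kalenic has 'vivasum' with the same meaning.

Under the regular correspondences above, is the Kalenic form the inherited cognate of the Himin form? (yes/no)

no

Derive the expected Kalenic reflex of *bivatom:
Kalenic: *bivatom
  bivatom → bivasom   [unconditioned shift]
  bivasom → vivasom   [unconditioned shift]
  vivasom → vivasum   [pre-nasal raising]
  vivasum → vivesum   [vowel merger]
  vivesum (rule 5 does not apply)
  giving Kalenic vivesum.
The regular Kalenic reflex would be 'vivesum', but the attested form is 'vivasum'. The correspondence is irregular, so they are not cognates (the Kalenic form has a different source).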